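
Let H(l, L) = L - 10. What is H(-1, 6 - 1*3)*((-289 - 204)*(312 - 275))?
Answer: 127687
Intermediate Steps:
H(l, L) = -10 + L
H(-1, 6 - 1*3)*((-289 - 204)*(312 - 275)) = (-10 + (6 - 1*3))*((-289 - 204)*(312 - 275)) = (-10 + (6 - 3))*(-493*37) = (-10 + 3)*(-18241) = -7*(-18241) = 127687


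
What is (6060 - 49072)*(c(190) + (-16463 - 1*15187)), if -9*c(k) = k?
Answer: 12260140480/9 ≈ 1.3622e+9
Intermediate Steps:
c(k) = -k/9
(6060 - 49072)*(c(190) + (-16463 - 1*15187)) = (6060 - 49072)*(-1/9*190 + (-16463 - 1*15187)) = -43012*(-190/9 + (-16463 - 15187)) = -43012*(-190/9 - 31650) = -43012*(-285040/9) = 12260140480/9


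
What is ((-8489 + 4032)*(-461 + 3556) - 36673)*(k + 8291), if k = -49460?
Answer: 569412061872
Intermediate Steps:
((-8489 + 4032)*(-461 + 3556) - 36673)*(k + 8291) = ((-8489 + 4032)*(-461 + 3556) - 36673)*(-49460 + 8291) = (-4457*3095 - 36673)*(-41169) = (-13794415 - 36673)*(-41169) = -13831088*(-41169) = 569412061872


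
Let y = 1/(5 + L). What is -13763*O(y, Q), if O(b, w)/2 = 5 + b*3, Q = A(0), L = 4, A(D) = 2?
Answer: -440416/3 ≈ -1.4681e+5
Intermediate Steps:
Q = 2
y = ⅑ (y = 1/(5 + 4) = 1/9 = ⅑ ≈ 0.11111)
O(b, w) = 10 + 6*b (O(b, w) = 2*(5 + b*3) = 2*(5 + 3*b) = 10 + 6*b)
-13763*O(y, Q) = -13763*(10 + 6*(⅑)) = -13763*(10 + ⅔) = -13763*32/3 = -440416/3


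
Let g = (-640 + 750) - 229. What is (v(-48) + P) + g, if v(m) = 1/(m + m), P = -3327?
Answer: -330817/96 ≈ -3446.0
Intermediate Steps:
v(m) = 1/(2*m)
g = -119 (g = 110 - 229 = -119)
(v(-48) + P) + g = ((½)/(-48) - 3327) - 119 = ((½)*(-1/48) - 3327) - 119 = (-1/96 - 3327) - 119 = -319393/96 - 119 = -330817/96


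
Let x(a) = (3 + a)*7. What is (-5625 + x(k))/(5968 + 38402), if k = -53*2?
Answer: -3173/22185 ≈ -0.14302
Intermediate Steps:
k = -106
x(a) = 21 + 7*a
(-5625 + x(k))/(5968 + 38402) = (-5625 + (21 + 7*(-106)))/(5968 + 38402) = (-5625 + (21 - 742))/44370 = (-5625 - 721)*(1/44370) = -6346*1/44370 = -3173/22185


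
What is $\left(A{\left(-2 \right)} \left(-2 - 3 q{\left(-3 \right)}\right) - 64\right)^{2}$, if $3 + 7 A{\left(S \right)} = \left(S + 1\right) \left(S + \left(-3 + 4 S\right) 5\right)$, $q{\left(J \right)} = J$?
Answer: $100$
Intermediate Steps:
$A{\left(S \right)} = - \frac{3}{7} + \frac{\left(1 + S\right) \left(-15 + 21 S\right)}{7}$ ($A{\left(S \right)} = - \frac{3}{7} + \frac{\left(S + 1\right) \left(S + \left(-3 + 4 S\right) 5\right)}{7} = - \frac{3}{7} + \frac{\left(1 + S\right) \left(S + \left(-15 + 20 S\right)\right)}{7} = - \frac{3}{7} + \frac{\left(1 + S\right) \left(-15 + 21 S\right)}{7}$)
$\left(A{\left(-2 \right)} \left(-2 - 3 q{\left(-3 \right)}\right) - 64\right)^{2} = \left(\left(- \frac{18}{7} + 3 \left(-2\right)^{2} + \frac{6}{7} \left(-2\right)\right) \left(-2 - -9\right) - 64\right)^{2} = \left(\left(- \frac{18}{7} + 3 \cdot 4 - \frac{12}{7}\right) \left(-2 + 9\right) - 64\right)^{2} = \left(\left(- \frac{18}{7} + 12 - \frac{12}{7}\right) 7 - 64\right)^{2} = \left(\frac{54}{7} \cdot 7 - 64\right)^{2} = \left(54 - 64\right)^{2} = \left(-10\right)^{2} = 100$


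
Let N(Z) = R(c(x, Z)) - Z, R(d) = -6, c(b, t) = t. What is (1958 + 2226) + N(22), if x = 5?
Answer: 4156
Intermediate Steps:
N(Z) = -6 - Z
(1958 + 2226) + N(22) = (1958 + 2226) + (-6 - 1*22) = 4184 + (-6 - 22) = 4184 - 28 = 4156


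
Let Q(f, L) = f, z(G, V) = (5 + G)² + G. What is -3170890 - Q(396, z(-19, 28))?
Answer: -3171286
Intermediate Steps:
z(G, V) = G + (5 + G)²
-3170890 - Q(396, z(-19, 28)) = -3170890 - 1*396 = -3170890 - 396 = -3171286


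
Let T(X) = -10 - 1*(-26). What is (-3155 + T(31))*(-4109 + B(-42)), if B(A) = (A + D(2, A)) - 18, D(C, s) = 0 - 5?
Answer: 13102186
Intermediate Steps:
D(C, s) = -5
T(X) = 16 (T(X) = -10 + 26 = 16)
B(A) = -23 + A (B(A) = (A - 5) - 18 = (-5 + A) - 18 = -23 + A)
(-3155 + T(31))*(-4109 + B(-42)) = (-3155 + 16)*(-4109 + (-23 - 42)) = -3139*(-4109 - 65) = -3139*(-4174) = 13102186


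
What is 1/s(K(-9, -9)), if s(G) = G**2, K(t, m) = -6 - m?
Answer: 1/9 ≈ 0.11111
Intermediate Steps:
1/s(K(-9, -9)) = 1/((-6 - 1*(-9))**2) = 1/((-6 + 9)**2) = 1/(3**2) = 1/9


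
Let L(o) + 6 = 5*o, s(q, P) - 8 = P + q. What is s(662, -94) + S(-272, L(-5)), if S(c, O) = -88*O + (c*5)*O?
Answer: 45464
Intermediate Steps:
s(q, P) = 8 + P + q (s(q, P) = 8 + (P + q) = 8 + P + q)
L(o) = -6 + 5*o
S(c, O) = -88*O + 5*O*c (S(c, O) = -88*O + (5*c)*O = -88*O + 5*O*c)
s(662, -94) + S(-272, L(-5)) = (8 - 94 + 662) + (-6 + 5*(-5))*(-88 + 5*(-272)) = 576 + (-6 - 25)*(-88 - 1360) = 576 - 31*(-1448) = 576 + 44888 = 45464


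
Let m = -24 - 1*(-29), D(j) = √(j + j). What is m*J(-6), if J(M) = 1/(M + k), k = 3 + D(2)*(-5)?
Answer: -5/13 ≈ -0.38462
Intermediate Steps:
D(j) = √2*√j (D(j) = √(2*j) = √2*√j)
k = -7 (k = 3 + (√2*√2)*(-5) = 3 + 2*(-5) = 3 - 10 = -7)
m = 5 (m = -24 + 29 = 5)
J(M) = 1/(-7 + M) (J(M) = 1/(M - 7) = 1/(-7 + M))
m*J(-6) = 5/(-7 - 6) = 5/(-13) = 5*(-1/13) = -5/13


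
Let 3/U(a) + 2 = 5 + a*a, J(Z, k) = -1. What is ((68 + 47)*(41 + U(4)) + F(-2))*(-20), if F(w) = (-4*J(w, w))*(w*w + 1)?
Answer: -1806200/19 ≈ -95063.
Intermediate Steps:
U(a) = 3/(3 + a**2) (U(a) = 3/(-2 + (5 + a*a)) = 3/(-2 + (5 + a**2)) = 3/(3 + a**2))
F(w) = 4 + 4*w**2 (F(w) = (-4*(-1))*(w*w + 1) = 4*(w**2 + 1) = 4*(1 + w**2) = 4 + 4*w**2)
((68 + 47)*(41 + U(4)) + F(-2))*(-20) = ((68 + 47)*(41 + 3/(3 + 4**2)) + (4 + 4*(-2)**2))*(-20) = (115*(41 + 3/(3 + 16)) + (4 + 4*4))*(-20) = (115*(41 + 3/19) + (4 + 16))*(-20) = (115*(41 + 3*(1/19)) + 20)*(-20) = (115*(41 + 3/19) + 20)*(-20) = (115*(782/19) + 20)*(-20) = (89930/19 + 20)*(-20) = (90310/19)*(-20) = -1806200/19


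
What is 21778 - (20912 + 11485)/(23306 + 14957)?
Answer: 833259217/38263 ≈ 21777.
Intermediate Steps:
21778 - (20912 + 11485)/(23306 + 14957) = 21778 - 32397/38263 = 833259217/38263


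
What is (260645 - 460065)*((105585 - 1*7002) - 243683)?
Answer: 28935842000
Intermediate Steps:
(260645 - 460065)*((105585 - 1*7002) - 243683) = -199420*((105585 - 7002) - 243683) = -199420*(98583 - 243683) = -199420*(-145100) = 28935842000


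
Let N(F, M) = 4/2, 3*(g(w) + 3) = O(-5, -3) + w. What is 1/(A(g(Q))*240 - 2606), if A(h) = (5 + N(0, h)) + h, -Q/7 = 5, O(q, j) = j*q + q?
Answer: -1/3646 ≈ -0.00027427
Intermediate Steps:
O(q, j) = q + j*q
Q = -35 (Q = -7*5 = -35)
g(w) = 1/3 + w/3 (g(w) = -3 + (-5*(1 - 3) + w)/3 = -3 + (-5*(-2) + w)/3 = -3 + (10 + w)/3 = -3 + (10/3 + w/3) = 1/3 + w/3)
N(F, M) = 2 (N(F, M) = 4*(1/2) = 2)
A(h) = 7 + h (A(h) = (5 + 2) + h = 7 + h)
1/(A(g(Q))*240 - 2606) = 1/((7 + (1/3 + (1/3)*(-35)))*240 - 2606) = 1/((7 + (1/3 - 35/3))*240 - 2606) = 1/((7 - 34/3)*240 - 2606) = 1/(-13/3*240 - 2606) = 1/(-1040 - 2606) = 1/(-3646) = -1/3646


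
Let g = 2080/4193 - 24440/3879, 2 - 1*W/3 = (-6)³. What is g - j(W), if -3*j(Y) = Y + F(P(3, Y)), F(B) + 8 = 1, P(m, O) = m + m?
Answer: 3413333603/16264647 ≈ 209.86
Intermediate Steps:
P(m, O) = 2*m
F(B) = -7 (F(B) = -8 + 1 = -7)
W = 654 (W = 6 - 3*(-6)³ = 6 - 3*(-216) = 6 + 648 = 654)
j(Y) = 7/3 - Y/3 (j(Y) = -(Y - 7)/3 = -(-7 + Y)/3 = 7/3 - Y/3)
g = -94408600/16264647 (g = 2080*(1/4193) - 24440*1/3879 = 2080/4193 - 24440/3879 = -94408600/16264647 ≈ -5.8045)
g - j(W) = -94408600/16264647 - (7/3 - ⅓*654) = -94408600/16264647 - (7/3 - 218) = -94408600/16264647 - 1*(-647/3) = -94408600/16264647 + 647/3 = 3413333603/16264647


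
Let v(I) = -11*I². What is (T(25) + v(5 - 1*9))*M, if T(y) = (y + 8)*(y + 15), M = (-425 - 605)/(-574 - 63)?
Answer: 90640/49 ≈ 1849.8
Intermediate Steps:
M = 1030/637 (M = -1030/(-637) = -1030*(-1/637) = 1030/637 ≈ 1.6170)
T(y) = (8 + y)*(15 + y)
(T(25) + v(5 - 1*9))*M = ((120 + 25² + 23*25) - 11*(5 - 1*9)²)*(1030/637) = ((120 + 625 + 575) - 11*(5 - 9)²)*(1030/637) = (1320 - 11*(-4)²)*(1030/637) = (1320 - 11*16)*(1030/637) = (1320 - 176)*(1030/637) = 1144*(1030/637) = 90640/49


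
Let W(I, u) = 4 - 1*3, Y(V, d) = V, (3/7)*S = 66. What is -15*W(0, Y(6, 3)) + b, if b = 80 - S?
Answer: -89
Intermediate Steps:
S = 154 (S = (7/3)*66 = 154)
W(I, u) = 1 (W(I, u) = 4 - 3 = 1)
b = -74 (b = 80 - 1*154 = 80 - 154 = -74)
-15*W(0, Y(6, 3)) + b = -15*1 - 74 = -15 - 74 = -89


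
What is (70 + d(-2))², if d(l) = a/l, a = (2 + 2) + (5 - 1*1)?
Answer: 4356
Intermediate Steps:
a = 8 (a = 4 + (5 - 1) = 4 + 4 = 8)
d(l) = 8/l
(70 + d(-2))² = (70 + 8/(-2))² = (70 + 8*(-½))² = (70 - 4)² = 66² = 4356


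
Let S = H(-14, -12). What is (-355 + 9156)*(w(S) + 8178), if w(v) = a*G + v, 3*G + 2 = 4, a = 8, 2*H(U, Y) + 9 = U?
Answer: 431521831/6 ≈ 7.1920e+7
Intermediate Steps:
H(U, Y) = -9/2 + U/2
S = -23/2 (S = -9/2 + (½)*(-14) = -9/2 - 7 = -23/2 ≈ -11.500)
G = ⅔ (G = -⅔ + (⅓)*4 = -⅔ + 4/3 = ⅔ ≈ 0.66667)
w(v) = 16/3 + v (w(v) = 8*(⅔) + v = 16/3 + v)
(-355 + 9156)*(w(S) + 8178) = (-355 + 9156)*((16/3 - 23/2) + 8178) = 8801*(-37/6 + 8178) = 8801*(49031/6) = 431521831/6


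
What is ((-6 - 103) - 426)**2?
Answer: 286225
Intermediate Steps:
((-6 - 103) - 426)**2 = (-109 - 426)**2 = (-535)**2 = 286225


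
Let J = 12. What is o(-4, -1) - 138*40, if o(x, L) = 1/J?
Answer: -66239/12 ≈ -5519.9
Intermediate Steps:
o(x, L) = 1/12
o(-4, -1) - 138*40 = 1/12 - 138*40 = 1/12 - 5520 = -66239/12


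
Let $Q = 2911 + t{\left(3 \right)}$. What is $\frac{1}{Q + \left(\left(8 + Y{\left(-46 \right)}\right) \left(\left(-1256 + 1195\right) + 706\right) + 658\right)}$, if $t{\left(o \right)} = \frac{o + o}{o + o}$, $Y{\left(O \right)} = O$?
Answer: $- \frac{1}{20940} \approx -4.7755 \cdot 10^{-5}$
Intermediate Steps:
$t{\left(o \right)} = 1$ ($t{\left(o \right)} = \frac{2 o}{2 o} = 2 o \frac{1}{2 o} = 1$)
$Q = 2912$ ($Q = 2911 + 1 = 2912$)
$\frac{1}{Q + \left(\left(8 + Y{\left(-46 \right)}\right) \left(\left(-1256 + 1195\right) + 706\right) + 658\right)} = \frac{1}{2912 + \left(\left(8 - 46\right) \left(\left(-1256 + 1195\right) + 706\right) + 658\right)} = \frac{1}{2912 + \left(- 38 \left(-61 + 706\right) + 658\right)} = \frac{1}{2912 + \left(\left(-38\right) 645 + 658\right)} = \frac{1}{2912 + \left(-24510 + 658\right)} = \frac{1}{2912 - 23852} = \frac{1}{-20940} = - \frac{1}{20940}$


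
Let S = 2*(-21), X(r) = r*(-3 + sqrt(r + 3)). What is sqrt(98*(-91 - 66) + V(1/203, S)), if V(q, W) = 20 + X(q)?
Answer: sqrt(-633218103 + sqrt(123830))/203 ≈ 123.96*I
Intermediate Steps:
X(r) = r*(-3 + sqrt(3 + r))
S = -42
V(q, W) = 20 + q*(-3 + sqrt(3 + q))
sqrt(98*(-91 - 66) + V(1/203, S)) = sqrt(98*(-91 - 66) + (20 + (-3 + sqrt(3 + 1/203))/203)) = sqrt(98*(-157) + (20 + (-3 + sqrt(3 + 1/203))/203)) = sqrt(-15386 + (20 + (-3 + sqrt(610/203))/203)) = sqrt(-15386 + (20 + (-3 + sqrt(123830)/203)/203)) = sqrt(-15386 + (20 + (-3/203 + sqrt(123830)/41209))) = sqrt(-15386 + (4057/203 + sqrt(123830)/41209)) = sqrt(-3119301/203 + sqrt(123830)/41209)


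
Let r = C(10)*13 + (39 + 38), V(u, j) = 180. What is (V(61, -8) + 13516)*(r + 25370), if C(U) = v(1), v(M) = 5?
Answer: 349412352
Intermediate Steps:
C(U) = 5
r = 142 (r = 5*13 + (39 + 38) = 65 + 77 = 142)
(V(61, -8) + 13516)*(r + 25370) = (180 + 13516)*(142 + 25370) = 13696*25512 = 349412352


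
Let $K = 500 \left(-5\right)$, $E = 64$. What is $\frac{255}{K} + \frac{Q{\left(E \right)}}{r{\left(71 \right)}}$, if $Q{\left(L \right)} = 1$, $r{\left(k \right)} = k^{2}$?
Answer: $- \frac{256591}{2520500} \approx -0.1018$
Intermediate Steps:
$K = -2500$
$\frac{255}{K} + \frac{Q{\left(E \right)}}{r{\left(71 \right)}} = \frac{255}{-2500} + 1 \frac{1}{71^{2}} = 255 \left(- \frac{1}{2500}\right) + 1 \cdot \frac{1}{5041} = - \frac{51}{500} + 1 \cdot \frac{1}{5041} = - \frac{51}{500} + \frac{1}{5041} = - \frac{256591}{2520500}$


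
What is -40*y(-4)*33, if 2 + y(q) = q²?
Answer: -18480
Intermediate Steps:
y(q) = -2 + q²
-40*y(-4)*33 = -40*(-2 + (-4)²)*33 = -40*(-2 + 16)*33 = -40*14*33 = -560*33 = -18480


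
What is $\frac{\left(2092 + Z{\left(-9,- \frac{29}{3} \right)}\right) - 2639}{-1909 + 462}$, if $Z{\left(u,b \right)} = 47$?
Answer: $\frac{500}{1447} \approx 0.34554$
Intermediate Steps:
$\frac{\left(2092 + Z{\left(-9,- \frac{29}{3} \right)}\right) - 2639}{-1909 + 462} = \frac{\left(2092 + 47\right) - 2639}{-1909 + 462} = \frac{2139 - 2639}{-1447} = \left(-500\right) \left(- \frac{1}{1447}\right) = \frac{500}{1447}$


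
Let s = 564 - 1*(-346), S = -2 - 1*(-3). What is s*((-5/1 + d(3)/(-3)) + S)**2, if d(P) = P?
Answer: 22750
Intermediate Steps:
S = 1 (S = -2 + 3 = 1)
s = 910 (s = 564 + 346 = 910)
s*((-5/1 + d(3)/(-3)) + S)**2 = 910*((-5/1 + 3/(-3)) + 1)**2 = 910*((-5*1 + 3*(-1/3)) + 1)**2 = 910*((-5 - 1) + 1)**2 = 910*(-6 + 1)**2 = 910*(-5)**2 = 910*25 = 22750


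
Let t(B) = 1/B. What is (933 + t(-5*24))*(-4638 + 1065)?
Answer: -133343169/40 ≈ -3.3336e+6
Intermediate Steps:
(933 + t(-5*24))*(-4638 + 1065) = (933 + 1/(-5*24))*(-4638 + 1065) = (933 + 1/(-120))*(-3573) = (933 - 1/120)*(-3573) = (111959/120)*(-3573) = -133343169/40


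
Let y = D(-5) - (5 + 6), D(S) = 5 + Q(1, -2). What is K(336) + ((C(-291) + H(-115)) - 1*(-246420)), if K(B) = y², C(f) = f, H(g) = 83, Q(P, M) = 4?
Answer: 246216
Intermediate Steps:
D(S) = 9 (D(S) = 5 + 4 = 9)
y = -2 (y = 9 - (5 + 6) = 9 - 1*11 = 9 - 11 = -2)
K(B) = 4 (K(B) = (-2)² = 4)
K(336) + ((C(-291) + H(-115)) - 1*(-246420)) = 4 + ((-291 + 83) - 1*(-246420)) = 4 + (-208 + 246420) = 4 + 246212 = 246216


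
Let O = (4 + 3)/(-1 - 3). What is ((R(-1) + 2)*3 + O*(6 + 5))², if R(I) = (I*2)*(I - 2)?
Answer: 361/16 ≈ 22.563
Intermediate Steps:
R(I) = 2*I*(-2 + I) (R(I) = (2*I)*(-2 + I) = 2*I*(-2 + I))
O = -7/4 (O = 7/(-4) = 7*(-¼) = -7/4 ≈ -1.7500)
((R(-1) + 2)*3 + O*(6 + 5))² = ((2*(-1)*(-2 - 1) + 2)*3 - 7*(6 + 5)/4)² = ((2*(-1)*(-3) + 2)*3 - 7/4*11)² = ((6 + 2)*3 - 77/4)² = (8*3 - 77/4)² = (24 - 77/4)² = (19/4)² = 361/16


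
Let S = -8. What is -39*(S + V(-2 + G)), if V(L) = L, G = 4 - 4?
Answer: 390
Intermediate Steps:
G = 0
-39*(S + V(-2 + G)) = -39*(-8 + (-2 + 0)) = -39*(-8 - 2) = -39*(-10) = 390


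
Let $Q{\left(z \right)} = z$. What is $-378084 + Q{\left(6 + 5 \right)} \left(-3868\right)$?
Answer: $-420632$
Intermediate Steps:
$-378084 + Q{\left(6 + 5 \right)} \left(-3868\right) = -378084 + \left(6 + 5\right) \left(-3868\right) = -378084 + 11 \left(-3868\right) = -378084 - 42548 = -420632$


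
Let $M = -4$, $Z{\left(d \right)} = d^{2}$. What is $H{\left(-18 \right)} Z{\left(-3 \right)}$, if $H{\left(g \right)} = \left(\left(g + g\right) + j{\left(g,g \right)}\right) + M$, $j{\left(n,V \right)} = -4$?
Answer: $-396$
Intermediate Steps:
$H{\left(g \right)} = -8 + 2 g$ ($H{\left(g \right)} = \left(\left(g + g\right) - 4\right) - 4 = \left(2 g - 4\right) - 4 = \left(-4 + 2 g\right) - 4 = -8 + 2 g$)
$H{\left(-18 \right)} Z{\left(-3 \right)} = \left(-8 + 2 \left(-18\right)\right) \left(-3\right)^{2} = \left(-8 - 36\right) 9 = \left(-44\right) 9 = -396$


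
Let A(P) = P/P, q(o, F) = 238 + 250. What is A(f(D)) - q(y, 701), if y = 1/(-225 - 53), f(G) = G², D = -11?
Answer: -487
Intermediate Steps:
y = -1/278 (y = 1/(-278) = -1/278 ≈ -0.0035971)
q(o, F) = 488
A(P) = 1
A(f(D)) - q(y, 701) = 1 - 1*488 = 1 - 488 = -487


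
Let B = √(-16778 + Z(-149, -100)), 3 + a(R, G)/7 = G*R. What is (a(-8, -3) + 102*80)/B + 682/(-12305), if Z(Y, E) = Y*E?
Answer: -682/12305 - 2769*I*√1878/626 ≈ -0.055425 - 191.69*I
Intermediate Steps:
Z(Y, E) = E*Y
a(R, G) = -21 + 7*G*R (a(R, G) = -21 + 7*(G*R) = -21 + 7*G*R)
B = I*√1878 (B = √(-16778 - 100*(-149)) = √(-16778 + 14900) = √(-1878) = I*√1878 ≈ 43.336*I)
(a(-8, -3) + 102*80)/B + 682/(-12305) = ((-21 + 7*(-3)*(-8)) + 102*80)/((I*√1878)) + 682/(-12305) = ((-21 + 168) + 8160)*(-I*√1878/1878) + 682*(-1/12305) = (147 + 8160)*(-I*√1878/1878) - 682/12305 = 8307*(-I*√1878/1878) - 682/12305 = -2769*I*√1878/626 - 682/12305 = -682/12305 - 2769*I*√1878/626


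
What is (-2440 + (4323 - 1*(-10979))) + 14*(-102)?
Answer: 11434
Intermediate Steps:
(-2440 + (4323 - 1*(-10979))) + 14*(-102) = (-2440 + (4323 + 10979)) - 1428 = (-2440 + 15302) - 1428 = 12862 - 1428 = 11434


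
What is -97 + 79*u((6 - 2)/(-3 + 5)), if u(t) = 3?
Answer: 140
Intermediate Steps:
-97 + 79*u((6 - 2)/(-3 + 5)) = -97 + 79*3 = -97 + 237 = 140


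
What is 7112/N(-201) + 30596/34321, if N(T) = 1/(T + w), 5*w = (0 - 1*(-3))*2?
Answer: -243846708068/171605 ≈ -1.4210e+6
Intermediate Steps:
w = 6/5 (w = ((0 - 1*(-3))*2)/5 = ((0 + 3)*2)/5 = (3*2)/5 = (⅕)*6 = 6/5 ≈ 1.2000)
N(T) = 1/(6/5 + T) (N(T) = 1/(T + 6/5) = 1/(6/5 + T))
7112/N(-201) + 30596/34321 = 7112/((5/(6 + 5*(-201)))) + 30596/34321 = 7112/((5/(6 - 1005))) + 30596*(1/34321) = 7112/((5/(-999))) + 30596/34321 = 7112/((5*(-1/999))) + 30596/34321 = 7112/(-5/999) + 30596/34321 = 7112*(-999/5) + 30596/34321 = -7104888/5 + 30596/34321 = -243846708068/171605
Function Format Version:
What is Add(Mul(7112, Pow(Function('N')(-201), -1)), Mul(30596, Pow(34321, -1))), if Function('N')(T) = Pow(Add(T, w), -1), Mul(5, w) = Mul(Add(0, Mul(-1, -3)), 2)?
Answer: Rational(-243846708068, 171605) ≈ -1.4210e+6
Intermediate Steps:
w = Rational(6, 5) (w = Mul(Rational(1, 5), Mul(Add(0, Mul(-1, -3)), 2)) = Mul(Rational(1, 5), Mul(Add(0, 3), 2)) = Mul(Rational(1, 5), Mul(3, 2)) = Mul(Rational(1, 5), 6) = Rational(6, 5) ≈ 1.2000)
Function('N')(T) = Pow(Add(Rational(6, 5), T), -1) (Function('N')(T) = Pow(Add(T, Rational(6, 5)), -1) = Pow(Add(Rational(6, 5), T), -1))
Add(Mul(7112, Pow(Function('N')(-201), -1)), Mul(30596, Pow(34321, -1))) = Add(Mul(7112, Pow(Mul(5, Pow(Add(6, Mul(5, -201)), -1)), -1)), Mul(30596, Pow(34321, -1))) = Add(Mul(7112, Pow(Mul(5, Pow(Add(6, -1005), -1)), -1)), Mul(30596, Rational(1, 34321))) = Add(Mul(7112, Pow(Mul(5, Pow(-999, -1)), -1)), Rational(30596, 34321)) = Add(Mul(7112, Pow(Mul(5, Rational(-1, 999)), -1)), Rational(30596, 34321)) = Add(Mul(7112, Pow(Rational(-5, 999), -1)), Rational(30596, 34321)) = Add(Mul(7112, Rational(-999, 5)), Rational(30596, 34321)) = Add(Rational(-7104888, 5), Rational(30596, 34321)) = Rational(-243846708068, 171605)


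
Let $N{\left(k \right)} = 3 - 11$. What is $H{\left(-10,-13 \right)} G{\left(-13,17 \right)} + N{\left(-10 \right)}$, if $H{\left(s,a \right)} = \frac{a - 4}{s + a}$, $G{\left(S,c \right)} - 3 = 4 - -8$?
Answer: $\frac{71}{23} \approx 3.087$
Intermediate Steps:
$N{\left(k \right)} = -8$ ($N{\left(k \right)} = 3 - 11 = -8$)
$G{\left(S,c \right)} = 15$ ($G{\left(S,c \right)} = 3 + \left(4 - -8\right) = 3 + \left(4 + 8\right) = 3 + 12 = 15$)
$H{\left(s,a \right)} = \frac{-4 + a}{a + s}$
$H{\left(-10,-13 \right)} G{\left(-13,17 \right)} + N{\left(-10 \right)} = \frac{-4 - 13}{-13 - 10} \cdot 15 - 8 = \frac{1}{-23} \left(-17\right) 15 - 8 = \left(- \frac{1}{23}\right) \left(-17\right) 15 - 8 = \frac{17}{23} \cdot 15 - 8 = \frac{255}{23} - 8 = \frac{71}{23}$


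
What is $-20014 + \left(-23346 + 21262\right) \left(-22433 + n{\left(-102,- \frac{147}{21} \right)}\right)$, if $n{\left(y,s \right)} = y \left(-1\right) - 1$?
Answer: $46519874$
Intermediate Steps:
$n{\left(y,s \right)} = -1 - y$ ($n{\left(y,s \right)} = - y - 1 = -1 - y$)
$-20014 + \left(-23346 + 21262\right) \left(-22433 + n{\left(-102,- \frac{147}{21} \right)}\right) = -20014 + \left(-23346 + 21262\right) \left(-22433 - -101\right) = -20014 - 2084 \left(-22433 + \left(-1 + 102\right)\right) = -20014 - 2084 \left(-22433 + 101\right) = -20014 - -46539888 = -20014 + 46539888 = 46519874$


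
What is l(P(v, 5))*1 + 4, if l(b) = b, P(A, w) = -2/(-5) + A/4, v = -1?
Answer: 83/20 ≈ 4.1500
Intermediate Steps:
P(A, w) = ⅖ + A/4 (P(A, w) = -2*(-⅕) + A*(¼) = ⅖ + A/4)
l(P(v, 5))*1 + 4 = (⅖ + (¼)*(-1))*1 + 4 = (⅖ - ¼)*1 + 4 = (3/20)*1 + 4 = 3/20 + 4 = 83/20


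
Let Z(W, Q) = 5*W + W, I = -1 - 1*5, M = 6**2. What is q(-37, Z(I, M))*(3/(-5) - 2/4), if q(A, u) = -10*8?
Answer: 88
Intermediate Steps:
M = 36
I = -6 (I = -1 - 5 = -6)
Z(W, Q) = 6*W
q(A, u) = -80
q(-37, Z(I, M))*(3/(-5) - 2/4) = -80*(3/(-5) - 2/4) = -80*(3*(-1/5) - 2*1/4) = -80*(-3/5 - 1/2) = -80*(-11/10) = 88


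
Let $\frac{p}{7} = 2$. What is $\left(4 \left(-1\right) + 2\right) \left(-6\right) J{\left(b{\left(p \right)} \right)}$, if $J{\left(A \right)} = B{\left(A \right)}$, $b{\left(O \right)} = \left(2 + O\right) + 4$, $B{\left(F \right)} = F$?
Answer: $240$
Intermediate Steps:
$p = 14$ ($p = 7 \cdot 2 = 14$)
$b{\left(O \right)} = 6 + O$
$J{\left(A \right)} = A$
$\left(4 \left(-1\right) + 2\right) \left(-6\right) J{\left(b{\left(p \right)} \right)} = \left(4 \left(-1\right) + 2\right) \left(-6\right) \left(6 + 14\right) = \left(-4 + 2\right) \left(-6\right) 20 = \left(-2\right) \left(-6\right) 20 = 12 \cdot 20 = 240$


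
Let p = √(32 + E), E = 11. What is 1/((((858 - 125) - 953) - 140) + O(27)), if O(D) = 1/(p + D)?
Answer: -246933/88886161 + √43/88886161 ≈ -0.0027780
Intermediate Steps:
p = √43 (p = √(32 + 11) = √43 ≈ 6.5574)
O(D) = 1/(D + √43) (O(D) = 1/(√43 + D) = 1/(D + √43))
1/((((858 - 125) - 953) - 140) + O(27)) = 1/((((858 - 125) - 953) - 140) + 1/(27 + √43)) = 1/(((733 - 953) - 140) + 1/(27 + √43)) = 1/((-220 - 140) + 1/(27 + √43)) = 1/(-360 + 1/(27 + √43))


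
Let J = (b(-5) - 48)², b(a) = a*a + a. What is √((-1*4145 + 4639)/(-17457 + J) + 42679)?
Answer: √11864281264329/16673 ≈ 206.59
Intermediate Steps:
b(a) = a + a² (b(a) = a² + a = a + a²)
J = 784 (J = (-5*(1 - 5) - 48)² = (-5*(-4) - 48)² = (20 - 48)² = (-28)² = 784)
√((-1*4145 + 4639)/(-17457 + J) + 42679) = √((-1*4145 + 4639)/(-17457 + 784) + 42679) = √((-4145 + 4639)/(-16673) + 42679) = √(494*(-1/16673) + 42679) = √(-494/16673 + 42679) = √(711586473/16673) = √11864281264329/16673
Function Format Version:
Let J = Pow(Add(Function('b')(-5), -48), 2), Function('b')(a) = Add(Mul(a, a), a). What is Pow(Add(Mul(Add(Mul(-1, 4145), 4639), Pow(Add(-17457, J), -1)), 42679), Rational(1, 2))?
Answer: Mul(Rational(1, 16673), Pow(11864281264329, Rational(1, 2))) ≈ 206.59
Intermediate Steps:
Function('b')(a) = Add(a, Pow(a, 2)) (Function('b')(a) = Add(Pow(a, 2), a) = Add(a, Pow(a, 2)))
J = 784 (J = Pow(Add(Mul(-5, Add(1, -5)), -48), 2) = Pow(Add(Mul(-5, -4), -48), 2) = Pow(Add(20, -48), 2) = Pow(-28, 2) = 784)
Pow(Add(Mul(Add(Mul(-1, 4145), 4639), Pow(Add(-17457, J), -1)), 42679), Rational(1, 2)) = Pow(Add(Mul(Add(Mul(-1, 4145), 4639), Pow(Add(-17457, 784), -1)), 42679), Rational(1, 2)) = Pow(Add(Mul(Add(-4145, 4639), Pow(-16673, -1)), 42679), Rational(1, 2)) = Pow(Add(Mul(494, Rational(-1, 16673)), 42679), Rational(1, 2)) = Pow(Add(Rational(-494, 16673), 42679), Rational(1, 2)) = Pow(Rational(711586473, 16673), Rational(1, 2)) = Mul(Rational(1, 16673), Pow(11864281264329, Rational(1, 2)))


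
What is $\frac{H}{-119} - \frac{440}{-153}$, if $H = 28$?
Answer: $\frac{404}{153} \approx 2.6405$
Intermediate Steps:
$\frac{H}{-119} - \frac{440}{-153} = \frac{28}{-119} - \frac{440}{-153} = 28 \left(- \frac{1}{119}\right) - - \frac{440}{153} = - \frac{4}{17} + \frac{440}{153} = \frac{404}{153}$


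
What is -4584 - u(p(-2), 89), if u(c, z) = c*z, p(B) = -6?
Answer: -4050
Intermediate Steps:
-4584 - u(p(-2), 89) = -4584 - (-6)*89 = -4584 - 1*(-534) = -4584 + 534 = -4050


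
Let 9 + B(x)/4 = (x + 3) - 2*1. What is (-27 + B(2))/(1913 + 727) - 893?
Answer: -785857/880 ≈ -893.02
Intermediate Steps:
B(x) = -32 + 4*x (B(x) = -36 + 4*((x + 3) - 2*1) = -36 + 4*((3 + x) - 2) = -36 + 4*(1 + x) = -36 + (4 + 4*x) = -32 + 4*x)
(-27 + B(2))/(1913 + 727) - 893 = (-27 + (-32 + 4*2))/(1913 + 727) - 893 = (-27 + (-32 + 8))/2640 - 893 = (-27 - 24)*(1/2640) - 893 = -51*1/2640 - 893 = -17/880 - 893 = -785857/880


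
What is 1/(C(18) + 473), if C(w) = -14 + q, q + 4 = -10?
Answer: 1/445 ≈ 0.0022472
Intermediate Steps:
q = -14 (q = -4 - 10 = -14)
C(w) = -28 (C(w) = -14 - 14 = -28)
1/(C(18) + 473) = 1/(-28 + 473) = 1/445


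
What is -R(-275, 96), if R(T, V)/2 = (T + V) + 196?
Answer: -34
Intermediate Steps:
R(T, V) = 392 + 2*T + 2*V (R(T, V) = 2*((T + V) + 196) = 2*(196 + T + V) = 392 + 2*T + 2*V)
-R(-275, 96) = -(392 + 2*(-275) + 2*96) = -(392 - 550 + 192) = -1*34 = -34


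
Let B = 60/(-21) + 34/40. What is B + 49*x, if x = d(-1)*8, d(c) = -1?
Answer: -55161/140 ≈ -394.01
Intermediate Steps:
B = -281/140 (B = 60*(-1/21) + 34*(1/40) = -20/7 + 17/20 = -281/140 ≈ -2.0071)
x = -8 (x = -1*8 = -8)
B + 49*x = -281/140 + 49*(-8) = -281/140 - 392 = -55161/140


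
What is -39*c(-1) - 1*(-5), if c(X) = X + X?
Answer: 83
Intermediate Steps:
c(X) = 2*X
-39*c(-1) - 1*(-5) = -78*(-1) - 1*(-5) = -39*(-2) + 5 = 78 + 5 = 83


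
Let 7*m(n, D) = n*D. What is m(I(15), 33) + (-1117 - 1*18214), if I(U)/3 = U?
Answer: -133832/7 ≈ -19119.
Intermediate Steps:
I(U) = 3*U
m(n, D) = D*n/7 (m(n, D) = (n*D)/7 = (D*n)/7 = D*n/7)
m(I(15), 33) + (-1117 - 1*18214) = (⅐)*33*(3*15) + (-1117 - 1*18214) = (⅐)*33*45 + (-1117 - 18214) = 1485/7 - 19331 = -133832/7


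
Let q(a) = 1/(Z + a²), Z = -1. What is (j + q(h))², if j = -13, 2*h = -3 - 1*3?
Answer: 10609/64 ≈ 165.77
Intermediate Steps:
h = -3 (h = (-3 - 1*3)/2 = (-3 - 3)/2 = (½)*(-6) = -3)
q(a) = 1/(-1 + a²)
(j + q(h))² = (-13 + 1/(-1 + (-3)²))² = (-13 + 1/(-1 + 9))² = (-13 + 1/8)² = (-13 + ⅛)² = (-103/8)² = 10609/64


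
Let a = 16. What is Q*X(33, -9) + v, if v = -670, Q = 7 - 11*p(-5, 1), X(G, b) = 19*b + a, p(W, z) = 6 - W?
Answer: 17000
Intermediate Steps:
X(G, b) = 16 + 19*b (X(G, b) = 19*b + 16 = 16 + 19*b)
Q = -114 (Q = 7 - 11*(6 - 1*(-5)) = 7 - 11*(6 + 5) = 7 - 11*11 = 7 - 121 = -114)
Q*X(33, -9) + v = -114*(16 + 19*(-9)) - 670 = -114*(16 - 171) - 670 = -114*(-155) - 670 = 17670 - 670 = 17000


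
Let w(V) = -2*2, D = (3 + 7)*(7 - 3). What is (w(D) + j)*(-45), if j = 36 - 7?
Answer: -1125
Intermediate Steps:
j = 29
D = 40 (D = 10*4 = 40)
w(V) = -4
(w(D) + j)*(-45) = (-4 + 29)*(-45) = 25*(-45) = -1125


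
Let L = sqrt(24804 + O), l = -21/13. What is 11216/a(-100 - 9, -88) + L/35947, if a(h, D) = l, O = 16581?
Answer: -145808/21 + sqrt(41385)/35947 ≈ -6943.2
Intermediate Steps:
l = -21/13 (l = -21*1/13 = -21/13 ≈ -1.6154)
a(h, D) = -21/13
L = sqrt(41385) (L = sqrt(24804 + 16581) = sqrt(41385) ≈ 203.43)
11216/a(-100 - 9, -88) + L/35947 = 11216/(-21/13) + sqrt(41385)/35947 = 11216*(-13/21) + sqrt(41385)*(1/35947) = -145808/21 + sqrt(41385)/35947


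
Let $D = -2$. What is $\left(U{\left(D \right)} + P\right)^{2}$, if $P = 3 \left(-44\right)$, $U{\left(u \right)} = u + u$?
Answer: $18496$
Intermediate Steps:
$U{\left(u \right)} = 2 u$
$P = -132$
$\left(U{\left(D \right)} + P\right)^{2} = \left(2 \left(-2\right) - 132\right)^{2} = \left(-4 - 132\right)^{2} = \left(-136\right)^{2} = 18496$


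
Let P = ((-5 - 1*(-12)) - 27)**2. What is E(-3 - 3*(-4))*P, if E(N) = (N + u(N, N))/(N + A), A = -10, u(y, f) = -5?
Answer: -1600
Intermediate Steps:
P = 400 (P = ((-5 + 12) - 27)**2 = (7 - 27)**2 = (-20)**2 = 400)
E(N) = (-5 + N)/(-10 + N) (E(N) = (N - 5)/(N - 10) = (-5 + N)/(-10 + N))
E(-3 - 3*(-4))*P = ((-5 + (-3 - 3*(-4)))/(-10 + (-3 - 3*(-4))))*400 = ((-5 + (-3 + 12))/(-10 + (-3 + 12)))*400 = ((-5 + 9)/(-10 + 9))*400 = (4/(-1))*400 = -1*4*400 = -4*400 = -1600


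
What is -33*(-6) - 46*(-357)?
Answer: 16620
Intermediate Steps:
-33*(-6) - 46*(-357) = 198 + 16422 = 16620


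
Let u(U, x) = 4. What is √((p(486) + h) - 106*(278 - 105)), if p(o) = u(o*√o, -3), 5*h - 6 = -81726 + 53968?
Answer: 29*I*√710/5 ≈ 154.55*I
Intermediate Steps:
h = -27752/5 (h = 6/5 + (-81726 + 53968)/5 = 6/5 + (⅕)*(-27758) = 6/5 - 27758/5 = -27752/5 ≈ -5550.4)
p(o) = 4
√((p(486) + h) - 106*(278 - 105)) = √((4 - 27752/5) - 106*(278 - 105)) = √(-27732/5 - 106*173) = √(-27732/5 - 18338) = √(-119422/5) = 29*I*√710/5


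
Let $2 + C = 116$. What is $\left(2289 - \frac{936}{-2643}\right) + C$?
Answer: $\frac{2117355}{881} \approx 2403.4$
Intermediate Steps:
$C = 114$ ($C = -2 + 116 = 114$)
$\left(2289 - \frac{936}{-2643}\right) + C = \left(2289 - \frac{936}{-2643}\right) + 114 = \left(2289 - - \frac{312}{881}\right) + 114 = \left(2289 + \frac{312}{881}\right) + 114 = \frac{2016921}{881} + 114 = \frac{2117355}{881}$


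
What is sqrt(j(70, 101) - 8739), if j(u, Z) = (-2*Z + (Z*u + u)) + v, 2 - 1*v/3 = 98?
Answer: I*sqrt(2089) ≈ 45.706*I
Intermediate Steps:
v = -288 (v = 6 - 3*98 = 6 - 294 = -288)
j(u, Z) = -288 + u - 2*Z + Z*u (j(u, Z) = (-2*Z + (Z*u + u)) - 288 = (-2*Z + (u + Z*u)) - 288 = (u - 2*Z + Z*u) - 288 = -288 + u - 2*Z + Z*u)
sqrt(j(70, 101) - 8739) = sqrt((-288 + 70 - 2*101 + 101*70) - 8739) = sqrt((-288 + 70 - 202 + 7070) - 8739) = sqrt(6650 - 8739) = sqrt(-2089) = I*sqrt(2089)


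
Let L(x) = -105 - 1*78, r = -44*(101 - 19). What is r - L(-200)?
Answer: -3425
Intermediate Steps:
r = -3608 (r = -44*82 = -3608)
L(x) = -183 (L(x) = -105 - 78 = -183)
r - L(-200) = -3608 - 1*(-183) = -3608 + 183 = -3425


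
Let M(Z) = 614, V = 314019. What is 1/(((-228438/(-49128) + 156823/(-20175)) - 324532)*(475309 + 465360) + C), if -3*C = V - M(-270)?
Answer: -55064300/16810042408348185527 ≈ -3.2757e-12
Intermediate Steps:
C = -313405/3 (C = -(314019 - 1*614)/3 = -(314019 - 614)/3 = -⅓*313405 = -313405/3 ≈ -1.0447e+5)
1/(((-228438/(-49128) + 156823/(-20175)) - 324532)*(475309 + 465360) + C) = 1/(((-228438/(-49128) + 156823/(-20175)) - 324532)*(475309 + 465360) - 313405/3) = 1/(((-228438*(-1/49128) + 156823*(-1/20175)) - 324532)*940669 - 313405/3) = 1/(((38073/8188 - 156823/20175) - 324532)*940669 - 313405/3) = 1/((-515943949/165192900 - 324532)*940669 - 313405/3) = 1/(-53610898166749/165192900*940669 - 313405/3) = 1/(-50430109967617615081/165192900 - 313405/3) = 1/(-16810042408348185527/55064300) = -55064300/16810042408348185527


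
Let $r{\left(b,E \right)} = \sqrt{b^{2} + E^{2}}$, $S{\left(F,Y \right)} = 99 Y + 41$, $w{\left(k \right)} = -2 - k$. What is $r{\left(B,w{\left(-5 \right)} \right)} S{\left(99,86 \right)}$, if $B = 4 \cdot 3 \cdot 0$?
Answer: $25665$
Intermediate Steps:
$S{\left(F,Y \right)} = 41 + 99 Y$
$B = 0$ ($B = 12 \cdot 0 = 0$)
$r{\left(b,E \right)} = \sqrt{E^{2} + b^{2}}$
$r{\left(B,w{\left(-5 \right)} \right)} S{\left(99,86 \right)} = \sqrt{\left(-2 - -5\right)^{2} + 0^{2}} \left(41 + 99 \cdot 86\right) = \sqrt{\left(-2 + 5\right)^{2} + 0} \left(41 + 8514\right) = \sqrt{3^{2} + 0} \cdot 8555 = \sqrt{9 + 0} \cdot 8555 = \sqrt{9} \cdot 8555 = 3 \cdot 8555 = 25665$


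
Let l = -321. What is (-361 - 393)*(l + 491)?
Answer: -128180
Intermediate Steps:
(-361 - 393)*(l + 491) = (-361 - 393)*(-321 + 491) = -754*170 = -128180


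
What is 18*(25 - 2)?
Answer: 414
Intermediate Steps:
18*(25 - 2) = 18*23 = 414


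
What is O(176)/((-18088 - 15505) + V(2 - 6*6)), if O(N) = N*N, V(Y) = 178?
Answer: -30976/33415 ≈ -0.92701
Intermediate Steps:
O(N) = N²
O(176)/((-18088 - 15505) + V(2 - 6*6)) = 176²/((-18088 - 15505) + 178) = 30976/(-33593 + 178) = 30976/(-33415) = 30976*(-1/33415) = -30976/33415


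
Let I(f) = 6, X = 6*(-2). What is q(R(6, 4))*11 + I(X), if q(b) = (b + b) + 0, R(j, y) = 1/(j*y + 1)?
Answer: 172/25 ≈ 6.8800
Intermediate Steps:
X = -12
R(j, y) = 1/(1 + j*y)
q(b) = 2*b (q(b) = 2*b + 0 = 2*b)
q(R(6, 4))*11 + I(X) = (2/(1 + 6*4))*11 + 6 = (2/(1 + 24))*11 + 6 = (2/25)*11 + 6 = 22/25 + 6 = 172/25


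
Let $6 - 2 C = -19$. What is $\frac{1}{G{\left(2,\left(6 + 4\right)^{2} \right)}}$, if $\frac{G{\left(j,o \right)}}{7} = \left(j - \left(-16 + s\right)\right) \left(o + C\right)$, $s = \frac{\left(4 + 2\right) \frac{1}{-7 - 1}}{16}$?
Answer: $\frac{128}{1819125} \approx 7.0364 \cdot 10^{-5}$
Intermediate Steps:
$C = \frac{25}{2}$ ($C = 3 - - \frac{19}{2} = 3 + \frac{19}{2} = \frac{25}{2} \approx 12.5$)
$s = - \frac{3}{64}$ ($s = \frac{6}{-8} \cdot \frac{1}{16} = 6 \left(- \frac{1}{8}\right) \frac{1}{16} = \left(- \frac{3}{4}\right) \frac{1}{16} = - \frac{3}{64} \approx -0.046875$)
$G{\left(j,o \right)} = 7 \left(\frac{25}{2} + o\right) \left(\frac{1027}{64} + j\right)$ ($G{\left(j,o \right)} = 7 \left(j + \left(16 - - \frac{3}{64}\right)\right) \left(o + \frac{25}{2}\right) = 7 \left(j + \left(16 + \frac{3}{64}\right)\right) \left(\frac{25}{2} + o\right) = 7 \left(j + \frac{1027}{64}\right) \left(\frac{25}{2} + o\right) = 7 \left(\frac{1027}{64} + j\right) \left(\frac{25}{2} + o\right) = 7 \left(\frac{25}{2} + o\right) \left(\frac{1027}{64} + j\right)$)
$\frac{1}{G{\left(2,\left(6 + 4\right)^{2} \right)}} = \frac{1}{\frac{179725}{128} + \frac{175}{2} \cdot 2 + \frac{7189 \left(6 + 4\right)^{2}}{64} + 7 \cdot 2 \left(6 + 4\right)^{2}} = \frac{1}{\frac{179725}{128} + 175 + \frac{7189 \cdot 10^{2}}{64} + 7 \cdot 2 \cdot 10^{2}} = \frac{1}{\frac{179725}{128} + 175 + \frac{7189}{64} \cdot 100 + 7 \cdot 2 \cdot 100} = \frac{1}{\frac{179725}{128} + 175 + \frac{179725}{16} + 1400} = \frac{1}{\frac{1819125}{128}} = \frac{128}{1819125}$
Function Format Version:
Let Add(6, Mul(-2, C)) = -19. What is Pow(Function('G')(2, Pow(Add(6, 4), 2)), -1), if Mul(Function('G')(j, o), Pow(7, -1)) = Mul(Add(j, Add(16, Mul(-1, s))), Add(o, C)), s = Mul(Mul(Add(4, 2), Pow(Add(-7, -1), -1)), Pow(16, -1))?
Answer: Rational(128, 1819125) ≈ 7.0364e-5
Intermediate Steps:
C = Rational(25, 2) (C = Add(3, Mul(Rational(-1, 2), -19)) = Add(3, Rational(19, 2)) = Rational(25, 2) ≈ 12.500)
s = Rational(-3, 64) (s = Mul(Mul(6, Pow(-8, -1)), Rational(1, 16)) = Mul(Mul(6, Rational(-1, 8)), Rational(1, 16)) = Mul(Rational(-3, 4), Rational(1, 16)) = Rational(-3, 64) ≈ -0.046875)
Function('G')(j, o) = Mul(7, Add(Rational(25, 2), o), Add(Rational(1027, 64), j)) (Function('G')(j, o) = Mul(7, Mul(Add(j, Add(16, Mul(-1, Rational(-3, 64)))), Add(o, Rational(25, 2)))) = Mul(7, Mul(Add(j, Add(16, Rational(3, 64))), Add(Rational(25, 2), o))) = Mul(7, Mul(Add(j, Rational(1027, 64)), Add(Rational(25, 2), o))) = Mul(7, Mul(Add(Rational(1027, 64), j), Add(Rational(25, 2), o))) = Mul(7, Mul(Add(Rational(25, 2), o), Add(Rational(1027, 64), j))) = Mul(7, Add(Rational(25, 2), o), Add(Rational(1027, 64), j)))
Pow(Function('G')(2, Pow(Add(6, 4), 2)), -1) = Pow(Add(Rational(179725, 128), Mul(Rational(175, 2), 2), Mul(Rational(7189, 64), Pow(Add(6, 4), 2)), Mul(7, 2, Pow(Add(6, 4), 2))), -1) = Pow(Add(Rational(179725, 128), 175, Mul(Rational(7189, 64), Pow(10, 2)), Mul(7, 2, Pow(10, 2))), -1) = Pow(Add(Rational(179725, 128), 175, Mul(Rational(7189, 64), 100), Mul(7, 2, 100)), -1) = Pow(Add(Rational(179725, 128), 175, Rational(179725, 16), 1400), -1) = Pow(Rational(1819125, 128), -1) = Rational(128, 1819125)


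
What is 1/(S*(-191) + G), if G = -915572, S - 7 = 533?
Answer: -1/1018712 ≈ -9.8163e-7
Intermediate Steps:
S = 540 (S = 7 + 533 = 540)
1/(S*(-191) + G) = 1/(540*(-191) - 915572) = 1/(-103140 - 915572) = 1/(-1018712) = -1/1018712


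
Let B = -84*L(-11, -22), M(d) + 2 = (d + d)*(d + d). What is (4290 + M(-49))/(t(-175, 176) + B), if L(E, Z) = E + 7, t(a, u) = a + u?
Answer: 13892/337 ≈ 41.223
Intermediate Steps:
M(d) = -2 + 4*d**2 (M(d) = -2 + (d + d)*(d + d) = -2 + (2*d)*(2*d) = -2 + 4*d**2)
L(E, Z) = 7 + E
B = 336 (B = -84*(7 - 11) = -84*(-4) = 336)
(4290 + M(-49))/(t(-175, 176) + B) = (4290 + (-2 + 4*(-49)**2))/((-175 + 176) + 336) = (4290 + (-2 + 4*2401))/(1 + 336) = (4290 + (-2 + 9604))/337 = (4290 + 9602)*(1/337) = 13892*(1/337) = 13892/337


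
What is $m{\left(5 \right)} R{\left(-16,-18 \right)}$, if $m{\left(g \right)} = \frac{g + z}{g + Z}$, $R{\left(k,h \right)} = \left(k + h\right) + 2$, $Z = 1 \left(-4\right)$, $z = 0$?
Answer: $-160$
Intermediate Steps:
$Z = -4$
$R{\left(k,h \right)} = 2 + h + k$ ($R{\left(k,h \right)} = \left(h + k\right) + 2 = 2 + h + k$)
$m{\left(g \right)} = \frac{g}{-4 + g}$ ($m{\left(g \right)} = \frac{g + 0}{g - 4} = \frac{g}{-4 + g}$)
$m{\left(5 \right)} R{\left(-16,-18 \right)} = \frac{5}{-4 + 5} \left(2 - 18 - 16\right) = \frac{5}{1} \left(-32\right) = 5 \cdot 1 \left(-32\right) = 5 \left(-32\right) = -160$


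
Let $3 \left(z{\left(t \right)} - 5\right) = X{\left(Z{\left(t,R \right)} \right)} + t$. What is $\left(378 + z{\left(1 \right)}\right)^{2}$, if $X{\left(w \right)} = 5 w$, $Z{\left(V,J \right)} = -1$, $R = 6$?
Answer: $\frac{1311025}{9} \approx 1.4567 \cdot 10^{5}$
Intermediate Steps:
$z{\left(t \right)} = \frac{10}{3} + \frac{t}{3}$ ($z{\left(t \right)} = 5 + \frac{5 \left(-1\right) + t}{3} = 5 + \frac{-5 + t}{3} = 5 + \left(- \frac{5}{3} + \frac{t}{3}\right) = \frac{10}{3} + \frac{t}{3}$)
$\left(378 + z{\left(1 \right)}\right)^{2} = \left(378 + \left(\frac{10}{3} + \frac{1}{3} \cdot 1\right)\right)^{2} = \left(378 + \left(\frac{10}{3} + \frac{1}{3}\right)\right)^{2} = \left(378 + \frac{11}{3}\right)^{2} = \left(\frac{1145}{3}\right)^{2} = \frac{1311025}{9}$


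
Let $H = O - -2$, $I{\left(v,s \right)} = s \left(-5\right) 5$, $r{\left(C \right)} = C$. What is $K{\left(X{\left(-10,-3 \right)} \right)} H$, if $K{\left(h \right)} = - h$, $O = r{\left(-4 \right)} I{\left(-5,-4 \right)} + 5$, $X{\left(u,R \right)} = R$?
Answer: $-1179$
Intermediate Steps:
$I{\left(v,s \right)} = - 25 s$ ($I{\left(v,s \right)} = - 5 s 5 = - 25 s$)
$O = -395$ ($O = - 4 \left(\left(-25\right) \left(-4\right)\right) + 5 = \left(-4\right) 100 + 5 = -400 + 5 = -395$)
$H = -393$ ($H = -395 - -2 = -395 + 2 = -393$)
$K{\left(X{\left(-10,-3 \right)} \right)} H = \left(-1\right) \left(-3\right) \left(-393\right) = 3 \left(-393\right) = -1179$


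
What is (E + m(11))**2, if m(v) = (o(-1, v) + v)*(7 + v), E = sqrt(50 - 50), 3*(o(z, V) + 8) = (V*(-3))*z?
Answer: 63504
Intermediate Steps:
o(z, V) = -8 - V*z (o(z, V) = -8 + ((V*(-3))*z)/3 = -8 + ((-3*V)*z)/3 = -8 + (-3*V*z)/3 = -8 - V*z)
E = 0 (E = sqrt(0) = 0)
m(v) = (-8 + 2*v)*(7 + v) (m(v) = ((-8 - 1*v*(-1)) + v)*(7 + v) = ((-8 + v) + v)*(7 + v) = (-8 + 2*v)*(7 + v))
(E + m(11))**2 = (0 + (-56 + 2*11**2 + 6*11))**2 = (0 + (-56 + 2*121 + 66))**2 = (0 + (-56 + 242 + 66))**2 = (0 + 252)**2 = 252**2 = 63504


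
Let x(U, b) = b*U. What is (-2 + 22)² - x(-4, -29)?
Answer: 284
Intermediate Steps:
x(U, b) = U*b
(-2 + 22)² - x(-4, -29) = (-2 + 22)² - (-4)*(-29) = 20² - 1*116 = 400 - 116 = 284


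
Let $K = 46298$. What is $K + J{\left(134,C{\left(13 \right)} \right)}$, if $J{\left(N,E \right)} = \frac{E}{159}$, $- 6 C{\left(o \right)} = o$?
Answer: $\frac{44168279}{954} \approx 46298.0$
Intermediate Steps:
$C{\left(o \right)} = - \frac{o}{6}$
$J{\left(N,E \right)} = \frac{E}{159}$ ($J{\left(N,E \right)} = E \frac{1}{159} = \frac{E}{159}$)
$K + J{\left(134,C{\left(13 \right)} \right)} = 46298 + \frac{\left(- \frac{1}{6}\right) 13}{159} = 46298 + \frac{1}{159} \left(- \frac{13}{6}\right) = 46298 - \frac{13}{954} = \frac{44168279}{954}$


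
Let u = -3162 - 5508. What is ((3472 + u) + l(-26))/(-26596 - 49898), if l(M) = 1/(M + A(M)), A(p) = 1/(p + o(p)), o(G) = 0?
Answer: 586512/8631073 ≈ 0.067954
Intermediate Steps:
A(p) = 1/p (A(p) = 1/(p + 0) = 1/p)
u = -8670
l(M) = 1/(M + 1/M)
((3472 + u) + l(-26))/(-26596 - 49898) = ((3472 - 8670) - 26/(1 + (-26)**2))/(-26596 - 49898) = (-5198 - 26/(1 + 676))/(-76494) = (-5198 - 26/677)*(-1/76494) = -3519072/677*(-1/76494) = 586512/8631073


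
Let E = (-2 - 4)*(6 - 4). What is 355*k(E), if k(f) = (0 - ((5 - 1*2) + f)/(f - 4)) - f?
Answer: 64965/16 ≈ 4060.3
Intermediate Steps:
E = -12 (E = -6*2 = -12)
k(f) = -f - (3 + f)/(-4 + f) (k(f) = (0 - ((5 - 2) + f)/(-4 + f)) - f = (0 - (3 + f)/(-4 + f)) - f = -(3 + f)/(-4 + f) - f = -f - (3 + f)/(-4 + f))
355*k(E) = 355*((-3 - 1*(-12)**2 + 3*(-12))/(-4 - 12)) = 355*((-3 - 1*144 - 36)/(-16)) = 355*(-(-3 - 144 - 36)/16) = 355*(-1/16*(-183)) = 355*(183/16) = 64965/16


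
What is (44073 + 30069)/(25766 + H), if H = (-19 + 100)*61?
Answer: 74142/30707 ≈ 2.4145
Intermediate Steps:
H = 4941 (H = 81*61 = 4941)
(44073 + 30069)/(25766 + H) = (44073 + 30069)/(25766 + 4941) = 74142/30707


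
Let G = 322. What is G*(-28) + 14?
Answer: -9002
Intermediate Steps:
G*(-28) + 14 = 322*(-28) + 14 = -9016 + 14 = -9002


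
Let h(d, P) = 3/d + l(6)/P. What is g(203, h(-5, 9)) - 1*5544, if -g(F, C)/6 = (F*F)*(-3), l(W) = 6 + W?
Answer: 736218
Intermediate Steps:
h(d, P) = 3/d + 12/P (h(d, P) = 3/d + (6 + 6)/P = 3/d + 12/P)
g(F, C) = 18*F² (g(F, C) = -6*F*F*(-3) = -6*F²*(-3) = -(-18)*F² = 18*F²)
g(203, h(-5, 9)) - 1*5544 = 18*203² - 1*5544 = 18*41209 - 5544 = 741762 - 5544 = 736218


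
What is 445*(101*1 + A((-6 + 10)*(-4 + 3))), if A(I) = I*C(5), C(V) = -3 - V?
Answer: 59185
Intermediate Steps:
A(I) = -8*I (A(I) = I*(-3 - 1*5) = I*(-3 - 5) = I*(-8) = -8*I)
445*(101*1 + A((-6 + 10)*(-4 + 3))) = 445*(101*1 - 8*(-6 + 10)*(-4 + 3)) = 445*(101 - 32*(-1)) = 445*(101 - 8*(-4)) = 445*(101 + 32) = 445*133 = 59185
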